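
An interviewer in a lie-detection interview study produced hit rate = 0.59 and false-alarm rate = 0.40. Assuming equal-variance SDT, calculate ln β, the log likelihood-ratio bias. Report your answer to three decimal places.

Φ⁻¹(H) = 0.2275
Φ⁻¹(FA) = -0.2533
ln β = −½·[z(H)² − z(FA)²] = −0.5 × (0.0518 − 0.0642) = 0.0062

ln β = 0.006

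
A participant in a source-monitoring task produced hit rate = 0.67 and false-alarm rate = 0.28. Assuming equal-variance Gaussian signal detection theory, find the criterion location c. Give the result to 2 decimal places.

c = 0.07

Φ⁻¹(H) = 0.440
Φ⁻¹(FA) = -0.583
c = −½·[z(H) + z(FA)] = −0.5 × (0.440 + (-0.583)) = 0.0715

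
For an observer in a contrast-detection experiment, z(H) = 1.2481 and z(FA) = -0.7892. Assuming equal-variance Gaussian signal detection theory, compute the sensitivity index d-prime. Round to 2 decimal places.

d-prime = 2.04

d' = z(H) − z(FA) = 1.2481 − (-0.7892) = 2.0373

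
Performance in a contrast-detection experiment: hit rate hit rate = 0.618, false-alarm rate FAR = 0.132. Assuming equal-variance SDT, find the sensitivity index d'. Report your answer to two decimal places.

d' = 1.42

z(H) = z(0.618) = 0.3002
z(FA) = z(0.132) = -1.1170
d' = z(H) − z(FA) = 0.3002 − (-1.1170) = 1.4172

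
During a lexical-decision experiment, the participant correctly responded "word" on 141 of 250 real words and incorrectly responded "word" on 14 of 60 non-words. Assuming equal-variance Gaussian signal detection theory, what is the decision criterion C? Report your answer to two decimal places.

C = 0.28

H = 141/250 = 0.5640
FA = 14/60 = 0.2333
z(H) = 0.1611
z(FA) = -0.7280
c = −½·[z(H) + z(FA)] = −0.5 × (0.1611 + (-0.7280)) = 0.28345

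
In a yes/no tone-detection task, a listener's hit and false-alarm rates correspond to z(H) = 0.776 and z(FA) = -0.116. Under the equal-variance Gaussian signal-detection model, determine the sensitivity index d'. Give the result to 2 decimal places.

d' = z(H) − z(FA) = 0.776 − (-0.116) = 0.892

d' = 0.89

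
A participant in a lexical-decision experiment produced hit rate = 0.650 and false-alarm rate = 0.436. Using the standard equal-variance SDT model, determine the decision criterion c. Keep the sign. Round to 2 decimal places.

c = -0.11

Φ⁻¹(H) = 0.385
Φ⁻¹(FA) = -0.161
c = −½·[z(H) + z(FA)] = −0.5 × (0.385 + (-0.161)) = -0.112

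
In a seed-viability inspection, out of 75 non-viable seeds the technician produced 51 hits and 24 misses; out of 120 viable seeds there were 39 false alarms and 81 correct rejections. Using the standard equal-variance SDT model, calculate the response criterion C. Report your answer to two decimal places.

H = 51/75 = 0.6800
FA = 39/120 = 0.3250
z(H) = z(0.6800) = 0.468
z(FA) = z(0.3250) = -0.454
c = −½·[z(H) + z(FA)] = −0.5 × (0.468 + (-0.454)) = -0.007
c < 0: the technician has a liberal response bias.

C = -0.01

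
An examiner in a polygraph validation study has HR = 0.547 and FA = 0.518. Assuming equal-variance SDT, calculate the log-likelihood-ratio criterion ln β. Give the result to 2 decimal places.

ln β = -0.01

z(0.547) = 0.118, z(0.518) = 0.045
ln β = −½·[z(H)² − z(FA)²] = −0.5 × (0.014 − 0.002) = -0.006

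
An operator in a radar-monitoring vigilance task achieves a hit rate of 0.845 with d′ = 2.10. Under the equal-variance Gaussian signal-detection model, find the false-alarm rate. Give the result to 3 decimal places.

false-alarm rate = 0.139

z(hit rate) = z(0.845) = 1.0152
z(FA) = z(H) − d' = 1.0152 − 2.10 = -1.0848
false-alarm rate = Φ(-1.0848) = 0.1390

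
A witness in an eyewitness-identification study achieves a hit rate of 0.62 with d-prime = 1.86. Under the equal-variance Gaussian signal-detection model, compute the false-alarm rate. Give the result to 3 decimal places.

false-alarm rate = 0.060

z(hit rate) = z(0.62) = 0.3055
z(FA) = z(H) − d' = 0.3055 − 1.86 = -1.5545
false-alarm rate = Φ(-1.5545) = 0.0600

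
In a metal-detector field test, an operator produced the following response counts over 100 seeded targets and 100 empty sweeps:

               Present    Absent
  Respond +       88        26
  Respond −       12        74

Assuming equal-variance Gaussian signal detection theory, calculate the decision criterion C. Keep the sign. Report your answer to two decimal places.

H = 88/100 = 0.8800
FA = 26/100 = 0.2600
z(H) = z(0.8800) = 1.175
z(FA) = z(0.2600) = -0.643
c = −½·[z(H) + z(FA)] = −0.5 × (1.175 + (-0.643)) = -0.266
c < 0: the operator has a liberal response bias.

C = -0.27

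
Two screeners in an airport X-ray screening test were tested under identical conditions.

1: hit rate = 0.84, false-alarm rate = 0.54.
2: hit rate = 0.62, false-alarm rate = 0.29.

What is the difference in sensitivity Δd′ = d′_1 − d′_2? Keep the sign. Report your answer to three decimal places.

Δd′ = 0.035

1: z(0.84) = 0.9945, z(0.54) = 0.1004, d' = 0.8941
2: z(0.62) = 0.3055, z(0.29) = -0.5534, d' = 0.8589
Δd' = d'_1 − d'_2 = 0.8941 − 0.8589 = 0.0352
1 has the higher sensitivity.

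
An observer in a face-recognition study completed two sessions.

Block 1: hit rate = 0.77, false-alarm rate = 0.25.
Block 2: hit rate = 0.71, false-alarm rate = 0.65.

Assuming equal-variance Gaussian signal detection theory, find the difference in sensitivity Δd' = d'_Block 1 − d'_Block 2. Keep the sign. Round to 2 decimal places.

Δd' = 1.25

Block 1: z(0.77) = 0.739, z(0.25) = -0.674, d' = 1.413
Block 2: z(0.71) = 0.553, z(0.65) = 0.385, d' = 0.168
Δd' = d'_Block 1 − d'_Block 2 = 1.413 − 0.168 = 1.245
Block 1 has the higher sensitivity.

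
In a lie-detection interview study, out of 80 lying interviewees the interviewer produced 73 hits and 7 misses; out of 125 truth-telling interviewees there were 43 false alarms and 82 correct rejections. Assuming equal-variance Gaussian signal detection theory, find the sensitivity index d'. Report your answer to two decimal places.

d' = 1.76

H = 73/80 = 0.9125
FA = 43/125 = 0.3440
Φ⁻¹(0.9125) = 1.3563, Φ⁻¹(0.3440) = -0.4016
d' = z(H) − z(FA) = 1.3563 − (-0.4016) = 1.7579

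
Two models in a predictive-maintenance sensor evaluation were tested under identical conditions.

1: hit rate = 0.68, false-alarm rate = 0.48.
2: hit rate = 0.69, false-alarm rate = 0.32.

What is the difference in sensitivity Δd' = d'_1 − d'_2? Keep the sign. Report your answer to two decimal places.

Δd' = -0.45

1: z(0.68) = 0.468, z(0.48) = -0.050, d' = 0.518
2: z(0.69) = 0.496, z(0.32) = -0.468, d' = 0.964
Δd' = d'_1 − d'_2 = 0.518 − 0.964 = -0.446
2 has the higher sensitivity.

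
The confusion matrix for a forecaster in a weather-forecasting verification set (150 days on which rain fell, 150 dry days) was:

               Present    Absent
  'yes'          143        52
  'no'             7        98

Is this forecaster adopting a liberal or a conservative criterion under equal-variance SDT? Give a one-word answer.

z(H) = 1.678, z(FA) = -0.394
c = −½·(z(H) + z(FA)) = -0.642
c < 0 → liberal criterion (biased toward responding “yes”).

liberal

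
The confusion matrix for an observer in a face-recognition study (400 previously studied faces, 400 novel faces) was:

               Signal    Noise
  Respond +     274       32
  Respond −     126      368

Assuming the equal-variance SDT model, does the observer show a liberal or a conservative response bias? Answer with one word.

conservative

z(H) = 0.482, z(FA) = -1.405
c = −½·(z(H) + z(FA)) = 0.4615
c > 0 → conservative criterion (biased toward responding “no”).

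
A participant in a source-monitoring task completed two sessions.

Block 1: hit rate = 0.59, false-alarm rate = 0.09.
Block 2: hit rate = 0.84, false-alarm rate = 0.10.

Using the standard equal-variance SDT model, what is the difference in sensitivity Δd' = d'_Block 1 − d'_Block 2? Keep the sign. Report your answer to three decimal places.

Block 1: z(0.59) = 0.2275, z(0.09) = -1.3408, d' = 1.5683
Block 2: z(0.84) = 0.9945, z(0.10) = -1.2816, d' = 2.2761
Δd' = d'_Block 1 − d'_Block 2 = 1.5683 − 2.2761 = -0.7078
Block 2 has the higher sensitivity.

Δd' = -0.708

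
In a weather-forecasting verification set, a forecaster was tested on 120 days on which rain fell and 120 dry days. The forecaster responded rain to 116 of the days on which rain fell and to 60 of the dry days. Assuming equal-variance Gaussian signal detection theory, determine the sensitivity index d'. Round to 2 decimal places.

d' = 1.83

H = 116/120 = 0.9667
FA = 60/120 = 0.5000
z(H) = 1.834
z(FA) = 0.000
d' = z(H) − z(FA) = 1.834 − 0.000 = 1.834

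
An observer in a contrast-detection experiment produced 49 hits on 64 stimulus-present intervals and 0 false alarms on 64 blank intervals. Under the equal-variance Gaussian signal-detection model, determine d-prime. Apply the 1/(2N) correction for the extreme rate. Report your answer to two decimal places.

d-prime = 3.14

The false-alarm rate is 0/64 = 0, so apply the 1/(2N) correction: FA → 1/(2·64) = 0.00781.
z(H) = z(0.76562) = 0.724
z(FA) = z(0.00781) = -2.418
d' = 0.724 − (-2.418) = 3.142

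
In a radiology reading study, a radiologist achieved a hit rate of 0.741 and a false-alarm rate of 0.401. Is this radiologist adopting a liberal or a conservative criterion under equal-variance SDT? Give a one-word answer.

z(H) = 0.646, z(FA) = -0.251
c = −½·(z(H) + z(FA)) = -0.1975
c < 0 → liberal criterion (biased toward responding “yes”).

liberal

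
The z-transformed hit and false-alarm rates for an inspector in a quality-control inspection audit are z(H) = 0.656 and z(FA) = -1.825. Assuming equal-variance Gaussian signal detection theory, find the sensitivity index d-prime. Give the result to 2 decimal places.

d-prime = 2.48

d' = z(H) − z(FA) = 0.656 − (-1.825) = 2.481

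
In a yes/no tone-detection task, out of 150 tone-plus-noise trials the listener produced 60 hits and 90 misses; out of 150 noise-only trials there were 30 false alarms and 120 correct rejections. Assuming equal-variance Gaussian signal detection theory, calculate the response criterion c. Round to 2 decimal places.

c = 0.55

H = 60/150 = 0.4000
FA = 30/150 = 0.2000
z(H) = -0.253
z(FA) = -0.842
c = −½·[z(H) + z(FA)] = −0.5 × (-0.253 + (-0.842)) = 0.5475
c > 0: the listener has a conservative response bias.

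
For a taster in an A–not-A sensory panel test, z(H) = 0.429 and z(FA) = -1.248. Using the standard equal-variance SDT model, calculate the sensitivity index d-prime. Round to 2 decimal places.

d-prime = 1.68

d' = z(H) − z(FA) = 0.429 − (-1.248) = 1.677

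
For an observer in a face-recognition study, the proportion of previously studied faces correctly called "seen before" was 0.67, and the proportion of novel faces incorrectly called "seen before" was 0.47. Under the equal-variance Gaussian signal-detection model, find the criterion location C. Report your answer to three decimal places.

z(H) = z(0.67) = 0.4399
z(FA) = z(0.47) = -0.0753
c = −½·[z(H) + z(FA)] = −0.5 × (0.4399 + (-0.0753)) = -0.1823

C = -0.182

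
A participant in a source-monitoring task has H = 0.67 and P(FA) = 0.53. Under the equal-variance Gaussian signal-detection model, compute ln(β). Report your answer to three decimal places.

ln β = -0.094

Φ⁻¹(0.67) = 0.4399, Φ⁻¹(0.53) = 0.0753
ln β = −½·[z(H)² − z(FA)²] = −0.5 × (0.1935 − 0.0057) = -0.0939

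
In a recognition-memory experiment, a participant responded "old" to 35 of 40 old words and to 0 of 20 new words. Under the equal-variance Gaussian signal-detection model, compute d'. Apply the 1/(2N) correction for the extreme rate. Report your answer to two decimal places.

d' = 3.11

The false-alarm rate is 0/20 = 0, so apply the 1/(2N) correction: FA → 1/(2·20) = 0.02500.
z(H) = z(0.87500) = 1.150
z(FA) = z(0.02500) = -1.960
d' = 1.150 − (-1.960) = 3.110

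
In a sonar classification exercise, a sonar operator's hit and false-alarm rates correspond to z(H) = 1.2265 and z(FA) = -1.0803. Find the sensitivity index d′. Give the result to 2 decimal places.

d′ = 2.31

d' = z(H) − z(FA) = 1.2265 − (-1.0803) = 2.3068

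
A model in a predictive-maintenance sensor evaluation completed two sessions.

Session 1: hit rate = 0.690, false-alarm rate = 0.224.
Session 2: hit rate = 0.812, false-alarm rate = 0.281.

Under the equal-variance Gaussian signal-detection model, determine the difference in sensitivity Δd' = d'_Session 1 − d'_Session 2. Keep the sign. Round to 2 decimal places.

Session 1: z(0.690) = 0.496, z(0.224) = -0.759, d' = 1.255
Session 2: z(0.812) = 0.885, z(0.281) = -0.580, d' = 1.465
Δd' = d'_Session 1 − d'_Session 2 = 1.255 − 1.465 = -0.210
Session 2 has the higher sensitivity.

Δd' = -0.21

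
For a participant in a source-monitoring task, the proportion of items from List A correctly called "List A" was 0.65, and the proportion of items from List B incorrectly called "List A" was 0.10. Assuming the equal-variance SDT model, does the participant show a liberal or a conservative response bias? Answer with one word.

z(H) = 0.385, z(FA) = -1.282
c = −½·(z(H) + z(FA)) = 0.4485
c > 0 → conservative criterion (biased toward responding “no”).

conservative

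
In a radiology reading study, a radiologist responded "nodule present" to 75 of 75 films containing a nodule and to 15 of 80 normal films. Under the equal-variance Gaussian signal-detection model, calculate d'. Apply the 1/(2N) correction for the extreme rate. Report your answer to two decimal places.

The hit rate is 75/75 = 1, so apply the 1/(2N) correction: H → 1 − 1/(2·75) = 0.99333.
z(H) = z(0.99333) = 2.475
z(FA) = z(0.18750) = -0.887
d' = 2.475 − (-0.887) = 3.362

d' = 3.36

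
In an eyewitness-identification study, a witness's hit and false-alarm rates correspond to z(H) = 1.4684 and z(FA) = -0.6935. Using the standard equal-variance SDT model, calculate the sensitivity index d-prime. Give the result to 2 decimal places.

d-prime = 2.16

d' = z(H) − z(FA) = 1.4684 − (-0.6935) = 2.1619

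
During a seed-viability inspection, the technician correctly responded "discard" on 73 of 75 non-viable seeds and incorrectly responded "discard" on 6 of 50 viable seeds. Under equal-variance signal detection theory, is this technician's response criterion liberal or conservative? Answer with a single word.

z(H) = 1.932, z(FA) = -1.175
c = −½·(z(H) + z(FA)) = -0.3785
c < 0 → liberal criterion (biased toward responding “yes”).

liberal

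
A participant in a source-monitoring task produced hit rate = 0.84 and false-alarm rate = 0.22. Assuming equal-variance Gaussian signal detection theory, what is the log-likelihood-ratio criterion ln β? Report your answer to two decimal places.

ln β = -0.20

z(0.84) = 0.994, z(0.22) = -0.772
ln β = −½·[z(H)² − z(FA)²] = −0.5 × (0.988 − 0.596) = -0.196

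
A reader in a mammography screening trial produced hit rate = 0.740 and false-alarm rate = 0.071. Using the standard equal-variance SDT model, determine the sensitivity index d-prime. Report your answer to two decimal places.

z(H) = 0.6433
z(FA) = -1.4684
d' = z(H) − z(FA) = 0.6433 − (-1.4684) = 2.1117

d-prime = 2.11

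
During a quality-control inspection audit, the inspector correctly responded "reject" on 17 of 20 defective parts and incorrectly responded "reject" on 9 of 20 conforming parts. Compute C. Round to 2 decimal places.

C = -0.46

H = 17/20 = 0.8500
FA = 9/20 = 0.4500
z(H) = z(0.8500) = 1.0364
z(FA) = z(0.4500) = -0.1257
c = −½·[z(H) + z(FA)] = −0.5 × (1.0364 + (-0.1257)) = -0.45535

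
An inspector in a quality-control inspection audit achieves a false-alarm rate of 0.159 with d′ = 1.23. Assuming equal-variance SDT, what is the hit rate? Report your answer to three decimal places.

z(false-alarm rate) = z(0.159) = -0.9986
z(H) = z(FA) + d' = -0.9986 + 1.23 = 0.2314
hit rate = Φ(0.2314) = 0.5915

hit rate = 0.592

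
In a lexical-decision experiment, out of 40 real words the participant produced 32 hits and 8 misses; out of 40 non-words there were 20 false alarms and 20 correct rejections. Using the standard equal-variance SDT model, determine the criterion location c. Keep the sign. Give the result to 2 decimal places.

H = 32/40 = 0.8000
FA = 20/40 = 0.5000
Φ⁻¹(H) = Φ⁻¹(0.8000) = 0.842
Φ⁻¹(FA) = Φ⁻¹(0.5000) = 0.000
c = −½·[z(H) + z(FA)] = −0.5 × (0.842 + 0.000) = -0.421
c < 0: the participant has a liberal response bias.

c = -0.42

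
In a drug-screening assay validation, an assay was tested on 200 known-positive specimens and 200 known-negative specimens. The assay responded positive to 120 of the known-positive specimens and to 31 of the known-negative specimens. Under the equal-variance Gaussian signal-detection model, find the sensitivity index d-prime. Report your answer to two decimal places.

H = 120/200 = 0.6000
FA = 31/200 = 0.1550
Φ⁻¹(H) = Φ⁻¹(0.6000) = 0.2533
Φ⁻¹(FA) = Φ⁻¹(0.1550) = -1.0152
d' = z(H) − z(FA) = 0.2533 − (-1.0152) = 1.2685

d-prime = 1.27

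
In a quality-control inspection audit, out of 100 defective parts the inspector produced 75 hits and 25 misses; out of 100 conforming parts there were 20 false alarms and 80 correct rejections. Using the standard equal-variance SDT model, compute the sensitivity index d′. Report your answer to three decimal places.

d′ = 1.516

H = 75/100 = 0.7500
FA = 20/100 = 0.2000
z(0.7500) = 0.6745, z(0.2000) = -0.8416
d' = z(H) − z(FA) = 0.6745 − (-0.8416) = 1.5161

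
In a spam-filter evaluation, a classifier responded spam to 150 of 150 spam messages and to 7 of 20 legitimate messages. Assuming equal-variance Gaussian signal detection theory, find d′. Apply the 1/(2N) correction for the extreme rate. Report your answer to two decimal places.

The hit rate is 150/150 = 1, so apply the 1/(2N) correction: H → 1 − 1/(2·150) = 0.99667.
z(H) = z(0.99667) = 2.713
z(FA) = z(0.35000) = -0.385
d' = 2.713 − (-0.385) = 3.098

d′ = 3.10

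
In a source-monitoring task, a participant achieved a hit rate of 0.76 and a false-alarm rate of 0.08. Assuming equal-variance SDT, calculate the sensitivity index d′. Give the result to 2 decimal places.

Φ⁻¹(H) = 0.706
Φ⁻¹(FA) = -1.405
d' = z(H) − z(FA) = 0.706 − (-1.405) = 2.111

d′ = 2.11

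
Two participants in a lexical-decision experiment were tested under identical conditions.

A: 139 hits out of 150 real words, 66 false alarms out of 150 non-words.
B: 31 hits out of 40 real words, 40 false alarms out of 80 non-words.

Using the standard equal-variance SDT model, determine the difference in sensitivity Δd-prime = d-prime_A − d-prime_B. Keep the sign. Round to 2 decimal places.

Δd-prime = 0.85

A: z(0.9267) = 1.452, z(0.4400) = -0.151, d' = 1.603
B: z(0.7750) = 0.755, z(0.5000) = 0.000, d' = 0.755
Δd' = d'_A − d'_B = 1.603 − 0.755 = 0.848
A has the higher sensitivity.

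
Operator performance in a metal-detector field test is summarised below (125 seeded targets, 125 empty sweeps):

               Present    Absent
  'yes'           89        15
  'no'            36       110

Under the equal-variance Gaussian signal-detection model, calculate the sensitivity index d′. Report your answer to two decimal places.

d′ = 1.73

H = 89/125 = 0.7120
FA = 15/125 = 0.1200
z(0.7120) = 0.5592, z(0.1200) = -1.1750
d' = z(H) − z(FA) = 0.5592 − (-1.1750) = 1.7342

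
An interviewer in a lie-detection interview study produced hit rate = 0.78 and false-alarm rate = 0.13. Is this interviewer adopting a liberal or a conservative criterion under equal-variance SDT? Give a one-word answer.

z(H) = 0.772, z(FA) = -1.126
c = −½·(z(H) + z(FA)) = 0.177
c > 0 → conservative criterion (biased toward responding “no”).

conservative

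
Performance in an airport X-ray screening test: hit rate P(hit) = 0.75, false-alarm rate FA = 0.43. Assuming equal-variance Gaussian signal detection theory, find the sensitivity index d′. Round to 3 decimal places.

Φ⁻¹(0.75) = 0.6745, Φ⁻¹(0.43) = -0.1764
d' = z(H) − z(FA) = 0.6745 − (-0.1764) = 0.8509

d′ = 0.851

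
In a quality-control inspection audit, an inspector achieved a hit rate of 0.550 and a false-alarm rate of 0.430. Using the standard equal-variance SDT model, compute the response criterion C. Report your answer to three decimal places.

z(H) = z(0.550) = 0.1257
z(FA) = z(0.430) = -0.1764
c = −½·[z(H) + z(FA)] = −0.5 × (0.1257 + (-0.1764)) = 0.02535
c > 0: the inspector has a conservative response bias.

C = 0.025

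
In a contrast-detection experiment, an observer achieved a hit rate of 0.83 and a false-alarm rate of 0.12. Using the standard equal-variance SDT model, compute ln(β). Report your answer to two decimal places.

Φ⁻¹(H) = Φ⁻¹(0.83) = 0.954
Φ⁻¹(FA) = Φ⁻¹(0.12) = -1.175
ln β = −½·[z(H)² − z(FA)²] = −0.5 × (0.910 − 1.381) = 0.2355

ln β = 0.24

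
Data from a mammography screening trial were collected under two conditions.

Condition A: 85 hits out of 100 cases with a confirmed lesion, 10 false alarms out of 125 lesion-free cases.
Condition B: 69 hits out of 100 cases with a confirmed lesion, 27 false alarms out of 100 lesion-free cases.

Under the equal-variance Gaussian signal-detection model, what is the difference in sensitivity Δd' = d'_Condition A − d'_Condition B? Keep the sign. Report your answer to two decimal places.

Δd' = 1.33

Condition A: z(0.8500) = 1.036, z(0.0800) = -1.405, d' = 2.441
Condition B: z(0.6900) = 0.496, z(0.2700) = -0.613, d' = 1.109
Δd' = d'_Condition A − d'_Condition B = 2.441 − 1.109 = 1.332
Condition A has the higher sensitivity.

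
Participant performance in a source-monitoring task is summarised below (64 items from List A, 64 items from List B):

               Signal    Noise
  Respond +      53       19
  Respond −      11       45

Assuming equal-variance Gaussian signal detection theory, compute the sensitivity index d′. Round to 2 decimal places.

d′ = 1.48

H = 53/64 = 0.8281
FA = 19/64 = 0.2969
Φ⁻¹(H) = 0.947
Φ⁻¹(FA) = -0.533
d' = z(H) − z(FA) = 0.947 − (-0.533) = 1.480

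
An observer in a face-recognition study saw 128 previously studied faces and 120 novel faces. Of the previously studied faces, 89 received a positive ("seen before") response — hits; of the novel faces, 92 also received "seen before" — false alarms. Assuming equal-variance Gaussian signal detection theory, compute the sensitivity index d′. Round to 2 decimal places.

H = 89/128 = 0.6953
FA = 92/120 = 0.7667
z(H) = z(0.6953) = 0.5109
z(FA) = z(0.7667) = 0.7280
d' = z(H) − z(FA) = 0.5109 − 0.7280 = -0.2171

d′ = -0.22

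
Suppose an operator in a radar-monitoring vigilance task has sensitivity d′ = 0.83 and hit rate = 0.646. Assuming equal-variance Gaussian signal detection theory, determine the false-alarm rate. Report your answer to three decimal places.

z(hit rate) = z(0.646) = 0.3745
z(FA) = z(H) − d' = 0.3745 − 0.83 = -0.4555
false-alarm rate = Φ(-0.4555) = 0.3244

false-alarm rate = 0.324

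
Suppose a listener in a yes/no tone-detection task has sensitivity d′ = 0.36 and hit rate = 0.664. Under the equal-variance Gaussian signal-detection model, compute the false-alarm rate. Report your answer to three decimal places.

z(hit rate) = z(0.664) = 0.4234
z(FA) = z(H) − d' = 0.4234 − 0.36 = 0.0634
false-alarm rate = Φ(0.0634) = 0.5253

false-alarm rate = 0.525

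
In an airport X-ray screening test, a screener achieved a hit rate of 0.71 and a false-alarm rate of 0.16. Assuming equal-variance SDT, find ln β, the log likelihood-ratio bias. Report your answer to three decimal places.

z(H) = 0.5534
z(FA) = -0.9945
ln β = −½·[z(H)² − z(FA)²] = −0.5 × (0.3063 − 0.9890) = 0.34135

ln β = 0.341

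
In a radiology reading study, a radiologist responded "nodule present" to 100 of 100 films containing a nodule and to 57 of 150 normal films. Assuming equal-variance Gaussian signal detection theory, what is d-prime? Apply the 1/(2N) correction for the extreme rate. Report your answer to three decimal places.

d-prime = 2.881

The hit rate is 100/100 = 1, so apply the 1/(2N) correction: H → 1 − 1/(2·100) = 0.99500.
z(H) = z(0.99500) = 2.5758
z(FA) = z(0.38000) = -0.3055
d' = 2.5758 − (-0.3055) = 2.8813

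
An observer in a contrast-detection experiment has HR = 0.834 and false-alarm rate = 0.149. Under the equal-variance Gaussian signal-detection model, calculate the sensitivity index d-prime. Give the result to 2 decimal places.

d-prime = 2.01

Φ⁻¹(0.834) = 0.9701, Φ⁻¹(0.149) = -1.0407
d' = z(H) − z(FA) = 0.9701 − (-1.0407) = 2.0108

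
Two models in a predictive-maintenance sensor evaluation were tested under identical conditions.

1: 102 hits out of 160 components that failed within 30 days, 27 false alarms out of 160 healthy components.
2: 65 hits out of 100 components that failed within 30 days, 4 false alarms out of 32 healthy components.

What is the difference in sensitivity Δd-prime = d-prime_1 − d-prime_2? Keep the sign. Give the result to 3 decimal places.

Δd-prime = -0.225

1: z(0.6375) = 0.3518, z(0.1688) = -0.9589, d' = 1.3107
2: z(0.6500) = 0.3853, z(0.1250) = -1.1503, d' = 1.5356
Δd' = d'_1 − d'_2 = 1.3107 − 1.5356 = -0.2249
2 has the higher sensitivity.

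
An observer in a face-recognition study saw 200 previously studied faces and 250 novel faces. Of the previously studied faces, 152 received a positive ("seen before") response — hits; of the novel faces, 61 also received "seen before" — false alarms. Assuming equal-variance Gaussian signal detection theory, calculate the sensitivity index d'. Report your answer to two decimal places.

H = 152/200 = 0.7600
FA = 61/250 = 0.2440
z(0.7600) = 0.706, z(0.2440) = -0.693
d' = z(H) − z(FA) = 0.706 − (-0.693) = 1.399

d' = 1.40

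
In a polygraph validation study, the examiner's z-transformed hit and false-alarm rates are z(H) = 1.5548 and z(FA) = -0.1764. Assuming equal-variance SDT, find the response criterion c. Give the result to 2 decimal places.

c = -0.69

c = −½·[z(H) + z(FA)] = −½·(1.5548 + (-0.1764)) = -0.6892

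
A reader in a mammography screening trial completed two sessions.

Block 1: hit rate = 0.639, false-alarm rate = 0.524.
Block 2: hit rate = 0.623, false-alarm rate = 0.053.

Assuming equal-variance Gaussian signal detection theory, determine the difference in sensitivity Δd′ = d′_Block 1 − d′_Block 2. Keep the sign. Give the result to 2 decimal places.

Block 1: z(0.639) = 0.356, z(0.524) = 0.060, d' = 0.296
Block 2: z(0.623) = 0.313, z(0.053) = -1.616, d' = 1.929
Δd' = d'_Block 1 − d'_Block 2 = 0.296 − 1.929 = -1.633
Block 2 has the higher sensitivity.

Δd′ = -1.63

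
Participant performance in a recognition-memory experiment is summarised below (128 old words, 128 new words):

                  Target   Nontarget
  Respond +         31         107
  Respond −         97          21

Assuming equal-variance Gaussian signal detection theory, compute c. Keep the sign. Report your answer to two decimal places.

H = 31/128 = 0.2422
FA = 107/128 = 0.8359
Φ⁻¹(0.2422) = -0.699, Φ⁻¹(0.8359) = 0.978
c = −½·[z(H) + z(FA)] = −0.5 × (-0.699 + 0.978) = -0.1395
c < 0: the participant has a liberal response bias.

c = -0.14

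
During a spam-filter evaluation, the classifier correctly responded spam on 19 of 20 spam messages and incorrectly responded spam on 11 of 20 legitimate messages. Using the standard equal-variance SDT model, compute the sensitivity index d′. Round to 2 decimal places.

H = 19/20 = 0.9500
FA = 11/20 = 0.5500
z(H) = 1.6449
z(FA) = 0.1257
d' = z(H) − z(FA) = 1.6449 − 0.1257 = 1.5192

d′ = 1.52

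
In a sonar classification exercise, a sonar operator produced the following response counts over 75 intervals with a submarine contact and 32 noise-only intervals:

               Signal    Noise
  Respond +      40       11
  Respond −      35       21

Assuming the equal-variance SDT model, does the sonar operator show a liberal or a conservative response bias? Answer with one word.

z(H) = 0.084, z(FA) = -0.402
c = −½·(z(H) + z(FA)) = 0.159
c > 0 → conservative criterion (biased toward responding “no”).

conservative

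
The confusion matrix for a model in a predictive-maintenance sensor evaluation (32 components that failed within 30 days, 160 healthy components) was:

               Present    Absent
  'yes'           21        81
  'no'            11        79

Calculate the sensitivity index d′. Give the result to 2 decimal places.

H = 21/32 = 0.6562
FA = 81/160 = 0.5062
z(H) = 0.402
z(FA) = 0.016
d' = z(H) − z(FA) = 0.402 − 0.016 = 0.386

d′ = 0.39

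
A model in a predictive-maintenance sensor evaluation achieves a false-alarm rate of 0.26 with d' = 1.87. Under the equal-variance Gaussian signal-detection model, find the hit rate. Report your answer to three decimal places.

z(false-alarm rate) = z(0.26) = -0.6433
z(H) = z(FA) + d' = -0.6433 + 1.87 = 1.2267
hit rate = Φ(1.2267) = 0.8900

hit rate = 0.890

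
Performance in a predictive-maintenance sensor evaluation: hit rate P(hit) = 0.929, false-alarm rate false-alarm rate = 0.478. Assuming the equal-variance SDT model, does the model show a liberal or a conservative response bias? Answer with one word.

z(H) = 1.468, z(FA) = -0.055
c = −½·(z(H) + z(FA)) = -0.7065
c < 0 → liberal criterion (biased toward responding “yes”).

liberal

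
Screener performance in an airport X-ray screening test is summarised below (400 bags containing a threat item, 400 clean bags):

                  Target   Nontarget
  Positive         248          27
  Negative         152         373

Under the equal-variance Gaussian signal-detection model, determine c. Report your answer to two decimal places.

c = 0.59

H = 248/400 = 0.6200
FA = 27/400 = 0.0675
z(H) = z(0.6200) = 0.3055
z(FA) = z(0.0675) = -1.4947
c = −½·[z(H) + z(FA)] = −0.5 × (0.3055 + (-1.4947)) = 0.5946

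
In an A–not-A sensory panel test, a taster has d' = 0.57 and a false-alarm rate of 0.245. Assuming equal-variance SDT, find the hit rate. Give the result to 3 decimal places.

hit rate = 0.452

z(false-alarm rate) = z(0.245) = -0.6903
z(H) = z(FA) + d' = -0.6903 + 0.57 = -0.1203
hit rate = Φ(-0.1203) = 0.4521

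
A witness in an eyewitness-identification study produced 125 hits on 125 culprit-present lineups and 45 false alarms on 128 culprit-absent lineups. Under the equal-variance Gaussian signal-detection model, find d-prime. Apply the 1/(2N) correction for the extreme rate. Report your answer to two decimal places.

The hit rate is 125/125 = 1, so apply the 1/(2N) correction: H → 1 − 1/(2·125) = 0.99600.
z(H) = z(0.99600) = 2.652
z(FA) = z(0.35156) = -0.381
d' = 2.652 − (-0.381) = 3.033

d-prime = 3.03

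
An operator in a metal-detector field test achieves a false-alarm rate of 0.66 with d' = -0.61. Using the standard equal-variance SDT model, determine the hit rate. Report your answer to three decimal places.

z(false-alarm rate) = z(0.66) = 0.4125
z(H) = z(FA) + d' = 0.4125 + (-0.61) = -0.1975
hit rate = Φ(-0.1975) = 0.4217

hit rate = 0.422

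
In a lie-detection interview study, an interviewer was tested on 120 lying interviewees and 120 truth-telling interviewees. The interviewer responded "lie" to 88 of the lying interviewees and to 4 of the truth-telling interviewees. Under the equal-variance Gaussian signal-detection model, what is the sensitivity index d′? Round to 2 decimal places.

d′ = 2.46

H = 88/120 = 0.7333
FA = 4/120 = 0.0333
z(H) = z(0.7333) = 0.623
z(FA) = z(0.0333) = -1.834
d' = z(H) − z(FA) = 0.623 − (-1.834) = 2.457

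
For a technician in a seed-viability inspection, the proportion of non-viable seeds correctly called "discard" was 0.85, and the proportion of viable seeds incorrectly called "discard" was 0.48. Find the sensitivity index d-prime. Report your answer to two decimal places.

Φ⁻¹(H) = Φ⁻¹(0.85) = 1.036
Φ⁻¹(FA) = Φ⁻¹(0.48) = -0.050
d' = z(H) − z(FA) = 1.036 − (-0.050) = 1.086

d-prime = 1.09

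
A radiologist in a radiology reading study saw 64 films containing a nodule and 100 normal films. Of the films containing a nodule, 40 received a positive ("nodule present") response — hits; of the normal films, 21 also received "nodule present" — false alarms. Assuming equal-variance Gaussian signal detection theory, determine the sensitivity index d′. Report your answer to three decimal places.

d′ = 1.125

H = 40/64 = 0.6250
FA = 21/100 = 0.2100
z(0.6250) = 0.3186, z(0.2100) = -0.8064
d' = z(H) − z(FA) = 0.3186 − (-0.8064) = 1.1250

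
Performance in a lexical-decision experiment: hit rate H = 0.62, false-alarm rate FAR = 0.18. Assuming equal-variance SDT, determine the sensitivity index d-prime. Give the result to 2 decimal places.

d-prime = 1.22

Φ⁻¹(H) = Φ⁻¹(0.62) = 0.305
Φ⁻¹(FA) = Φ⁻¹(0.18) = -0.915
d' = z(H) − z(FA) = 0.305 − (-0.915) = 1.220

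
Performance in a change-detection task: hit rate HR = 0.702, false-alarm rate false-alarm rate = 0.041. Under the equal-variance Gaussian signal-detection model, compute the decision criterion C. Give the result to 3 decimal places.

C = 0.605

z(0.702) = 0.5302, z(0.041) = -1.7392
c = −½·[z(H) + z(FA)] = −0.5 × (0.5302 + (-1.7392)) = 0.6045
c > 0: the observer has a conservative response bias.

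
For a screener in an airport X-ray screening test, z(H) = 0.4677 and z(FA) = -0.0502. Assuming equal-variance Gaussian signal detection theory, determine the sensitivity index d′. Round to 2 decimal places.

d' = z(H) − z(FA) = 0.4677 − (-0.0502) = 0.5179

d′ = 0.52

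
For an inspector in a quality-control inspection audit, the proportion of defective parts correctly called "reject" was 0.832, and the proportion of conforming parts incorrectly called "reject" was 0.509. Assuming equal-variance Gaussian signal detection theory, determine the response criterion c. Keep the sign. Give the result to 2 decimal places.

Φ⁻¹(H) = 0.9621
Φ⁻¹(FA) = 0.0226
c = −½·[z(H) + z(FA)] = −0.5 × (0.9621 + 0.0226) = -0.49235

c = -0.49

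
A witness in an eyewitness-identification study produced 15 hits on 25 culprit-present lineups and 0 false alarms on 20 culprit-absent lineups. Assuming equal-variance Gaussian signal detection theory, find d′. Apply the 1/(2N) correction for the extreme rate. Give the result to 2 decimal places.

d′ = 2.21

The false-alarm rate is 0/20 = 0, so apply the 1/(2N) correction: FA → 1/(2·20) = 0.02500.
z(H) = z(0.60000) = 0.253
z(FA) = z(0.02500) = -1.960
d' = 0.253 − (-1.960) = 2.213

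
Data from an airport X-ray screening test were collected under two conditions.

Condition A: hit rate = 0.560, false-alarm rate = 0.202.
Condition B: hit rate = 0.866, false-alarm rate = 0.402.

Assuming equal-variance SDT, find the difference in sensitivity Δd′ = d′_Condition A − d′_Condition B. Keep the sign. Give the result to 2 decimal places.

Condition A: z(0.560) = 0.151, z(0.202) = -0.834, d' = 0.985
Condition B: z(0.866) = 1.108, z(0.402) = -0.248, d' = 1.356
Δd' = d'_Condition A − d'_Condition B = 0.985 − 1.356 = -0.371
Condition B has the higher sensitivity.

Δd′ = -0.37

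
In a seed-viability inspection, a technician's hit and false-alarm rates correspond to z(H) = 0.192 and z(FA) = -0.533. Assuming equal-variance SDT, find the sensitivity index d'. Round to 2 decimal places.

d' = z(H) − z(FA) = 0.192 − (-0.533) = 0.725

d' = 0.73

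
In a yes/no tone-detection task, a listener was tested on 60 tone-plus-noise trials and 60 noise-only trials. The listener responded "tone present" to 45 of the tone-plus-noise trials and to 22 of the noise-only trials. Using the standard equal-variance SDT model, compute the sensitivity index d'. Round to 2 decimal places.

H = 45/60 = 0.7500
FA = 22/60 = 0.3667
Φ⁻¹(H) = Φ⁻¹(0.7500) = 0.674
Φ⁻¹(FA) = Φ⁻¹(0.3667) = -0.341
d' = z(H) − z(FA) = 0.674 − (-0.341) = 1.015

d' = 1.02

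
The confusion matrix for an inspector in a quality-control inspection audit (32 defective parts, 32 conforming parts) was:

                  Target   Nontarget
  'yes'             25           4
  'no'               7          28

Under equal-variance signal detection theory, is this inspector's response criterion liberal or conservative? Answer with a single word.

conservative

z(H) = 0.776, z(FA) = -1.150
c = −½·(z(H) + z(FA)) = 0.187
c > 0 → conservative criterion (biased toward responding “no”).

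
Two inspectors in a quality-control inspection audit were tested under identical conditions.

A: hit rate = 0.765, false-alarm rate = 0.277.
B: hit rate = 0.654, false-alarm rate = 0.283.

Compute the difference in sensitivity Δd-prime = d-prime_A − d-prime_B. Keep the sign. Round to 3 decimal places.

Δd-prime = 0.344

A: z(0.765) = 0.7225, z(0.277) = -0.5918, d' = 1.3143
B: z(0.654) = 0.3961, z(0.283) = -0.5740, d' = 0.9701
Δd' = d'_A − d'_B = 1.3143 − 0.9701 = 0.3442
A has the higher sensitivity.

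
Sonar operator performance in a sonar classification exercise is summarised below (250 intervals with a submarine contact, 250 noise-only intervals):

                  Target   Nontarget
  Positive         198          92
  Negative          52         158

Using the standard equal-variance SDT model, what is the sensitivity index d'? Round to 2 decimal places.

d' = 1.15

H = 198/250 = 0.7920
FA = 92/250 = 0.3680
z(H) = 0.813
z(FA) = -0.337
d' = z(H) − z(FA) = 0.813 − (-0.337) = 1.150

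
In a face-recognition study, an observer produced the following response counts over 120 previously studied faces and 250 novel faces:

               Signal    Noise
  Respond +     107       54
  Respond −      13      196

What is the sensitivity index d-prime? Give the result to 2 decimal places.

d-prime = 2.02

H = 107/120 = 0.8917
FA = 54/250 = 0.2160
z(H) = z(0.8917) = 1.236
z(FA) = z(0.2160) = -0.786
d' = z(H) − z(FA) = 1.236 − (-0.786) = 2.022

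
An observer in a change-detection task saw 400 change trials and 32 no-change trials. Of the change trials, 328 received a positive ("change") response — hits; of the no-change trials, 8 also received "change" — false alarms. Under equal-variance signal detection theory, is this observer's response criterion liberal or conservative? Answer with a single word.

z(H) = 0.915, z(FA) = -0.674
c = −½·(z(H) + z(FA)) = -0.1205
c < 0 → liberal criterion (biased toward responding “yes”).

liberal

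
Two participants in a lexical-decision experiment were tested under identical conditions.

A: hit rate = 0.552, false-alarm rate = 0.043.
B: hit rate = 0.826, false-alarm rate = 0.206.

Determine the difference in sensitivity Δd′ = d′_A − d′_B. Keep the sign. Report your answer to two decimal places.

Δd′ = 0.09

A: z(0.552) = 0.131, z(0.043) = -1.717, d' = 1.848
B: z(0.826) = 0.938, z(0.206) = -0.820, d' = 1.758
Δd' = d'_A − d'_B = 1.848 − 1.758 = 0.090
A has the higher sensitivity.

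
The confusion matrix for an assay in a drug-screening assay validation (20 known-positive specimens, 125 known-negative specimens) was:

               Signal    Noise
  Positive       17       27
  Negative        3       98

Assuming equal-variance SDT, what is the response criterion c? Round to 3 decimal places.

c = -0.125

H = 17/20 = 0.8500
FA = 27/125 = 0.2160
Φ⁻¹(H) = Φ⁻¹(0.8500) = 1.0364
Φ⁻¹(FA) = Φ⁻¹(0.2160) = -0.7858
c = −½·[z(H) + z(FA)] = −0.5 × (1.0364 + (-0.7858)) = -0.1253
c < 0: the assay has a liberal response bias.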